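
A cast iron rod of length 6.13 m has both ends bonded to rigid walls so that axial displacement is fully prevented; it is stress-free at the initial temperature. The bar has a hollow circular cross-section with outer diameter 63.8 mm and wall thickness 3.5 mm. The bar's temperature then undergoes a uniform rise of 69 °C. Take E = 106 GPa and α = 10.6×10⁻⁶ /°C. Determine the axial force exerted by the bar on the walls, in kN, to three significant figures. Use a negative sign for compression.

-51.4 kN

Free thermal expansion αLΔT = 10.6e-6 · 6130 · 69 = 4.483 mm.
The walls impose strain ε = −(4.483)/6130 = -7.3140e-04; σ = Eε = 106000 · -7.3140e-04 = -77.53 MPa.
Wall reaction R = σ·A = -77.53·663 = -51400 N = -51.4 kN.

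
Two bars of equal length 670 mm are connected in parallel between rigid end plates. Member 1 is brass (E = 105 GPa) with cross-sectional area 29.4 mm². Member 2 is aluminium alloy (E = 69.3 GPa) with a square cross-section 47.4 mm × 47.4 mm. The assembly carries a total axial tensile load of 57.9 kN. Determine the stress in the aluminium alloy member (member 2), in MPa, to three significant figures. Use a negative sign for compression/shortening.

25.3 MPa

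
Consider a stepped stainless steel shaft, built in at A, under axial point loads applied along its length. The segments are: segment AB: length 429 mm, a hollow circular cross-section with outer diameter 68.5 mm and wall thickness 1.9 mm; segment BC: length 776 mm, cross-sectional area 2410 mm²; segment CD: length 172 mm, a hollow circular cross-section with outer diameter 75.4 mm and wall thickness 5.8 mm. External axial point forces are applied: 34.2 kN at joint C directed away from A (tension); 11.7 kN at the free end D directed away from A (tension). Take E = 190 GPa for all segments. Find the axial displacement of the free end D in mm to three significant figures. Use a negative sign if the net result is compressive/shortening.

Internal axial forces (sectioning from the free end, tension +): N_CD = 11.7 kN, N_BC = 45.9 kN, N_AB = 45.9 kN.
A_AB = 397.5 mm².
A_CD = 1268 mm².
δ_AB = 45900·429/(397.5·190000) = 0.2607 mm
δ_BC = 45900·776/(2410·190000) = 0.07779 mm
δ_CD = 11700·172/(1268·190000) = 0.008352 mm
δ = Σδ_i = 0.3468 mm.

0.347 mm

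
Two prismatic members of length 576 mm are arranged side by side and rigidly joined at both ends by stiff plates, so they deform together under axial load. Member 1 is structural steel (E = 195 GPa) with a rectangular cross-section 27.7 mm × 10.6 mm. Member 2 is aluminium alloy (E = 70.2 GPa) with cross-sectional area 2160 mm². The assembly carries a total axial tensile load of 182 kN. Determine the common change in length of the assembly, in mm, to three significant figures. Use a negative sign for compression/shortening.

0.502 mm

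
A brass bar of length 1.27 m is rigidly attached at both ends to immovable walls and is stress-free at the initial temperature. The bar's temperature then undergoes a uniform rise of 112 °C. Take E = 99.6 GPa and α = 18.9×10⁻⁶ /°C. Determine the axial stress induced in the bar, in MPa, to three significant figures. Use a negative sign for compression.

-211 MPa

Free thermal expansion αLΔT = 18.9e-6 · 1270 · 112 = 2.688 mm.
The walls impose strain ε = −(2.688)/1270 = -2.1168e-03; σ = Eε = 99600 · -2.1168e-03 = -210.8 MPa.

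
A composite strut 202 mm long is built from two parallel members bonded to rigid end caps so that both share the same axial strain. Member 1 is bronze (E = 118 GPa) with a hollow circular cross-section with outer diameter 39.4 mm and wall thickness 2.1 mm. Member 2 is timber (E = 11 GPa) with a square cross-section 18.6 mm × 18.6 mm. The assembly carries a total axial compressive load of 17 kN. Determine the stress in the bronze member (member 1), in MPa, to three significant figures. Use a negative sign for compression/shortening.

A_1 = 246.1 mm².
A_2 = 346 mm².
Equal strain + equilibrium ⇒ each member carries load in proportion to AE: A₁E₁ = 29040000 N, A₂E₂ = 3806000 N, ΣAE = 32840000 N.
σ₁ = P·E₁/ΣAE = -17000·118000/32840000 = -61.08 MPa.

-61.1 MPa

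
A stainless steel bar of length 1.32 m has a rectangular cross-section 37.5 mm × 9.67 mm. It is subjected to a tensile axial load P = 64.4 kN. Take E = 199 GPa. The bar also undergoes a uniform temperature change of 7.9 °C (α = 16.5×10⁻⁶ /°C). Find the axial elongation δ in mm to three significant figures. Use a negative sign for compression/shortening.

1.35 mm

A = 362.6 mm².
δ_mech = NL/(AE) = 64400·1320/(362.6·199000) = 1.178 mm.
δ_thermal = αLΔT = 16.5e-6·1320·7.9 = 0.1721 mm.
δ = δ_mech + δ_thermal = 1.35 mm.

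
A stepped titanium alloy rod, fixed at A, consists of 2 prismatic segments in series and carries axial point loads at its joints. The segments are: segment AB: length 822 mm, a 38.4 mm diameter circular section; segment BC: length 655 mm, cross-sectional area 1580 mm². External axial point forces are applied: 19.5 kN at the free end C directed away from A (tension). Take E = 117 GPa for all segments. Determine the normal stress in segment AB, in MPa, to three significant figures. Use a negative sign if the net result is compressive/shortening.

16.8 MPa

Internal axial forces (sectioning from the free end, tension +): N_BC = 19.5 kN, N_AB = 19.5 kN.
A_AB = 1158 mm².
σ_AB = N_AB/A_AB = 19500/1158 = 16.84 MPa.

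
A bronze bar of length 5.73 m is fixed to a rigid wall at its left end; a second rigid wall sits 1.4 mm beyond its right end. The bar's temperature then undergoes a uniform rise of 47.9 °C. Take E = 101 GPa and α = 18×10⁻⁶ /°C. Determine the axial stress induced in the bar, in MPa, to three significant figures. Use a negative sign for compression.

Free thermal expansion αLΔT = 18e-6 · 5730 · 47.9 = 4.94 mm.
The walls engage after the gap closes; constrained expansion = 4.94 − 1.4 = 3.54 mm.
The walls impose strain ε = −(3.54)/5730 = -6.1787e-04; σ = Eε = 101000 · -6.1787e-04 = -62.41 MPa.

-62.4 MPa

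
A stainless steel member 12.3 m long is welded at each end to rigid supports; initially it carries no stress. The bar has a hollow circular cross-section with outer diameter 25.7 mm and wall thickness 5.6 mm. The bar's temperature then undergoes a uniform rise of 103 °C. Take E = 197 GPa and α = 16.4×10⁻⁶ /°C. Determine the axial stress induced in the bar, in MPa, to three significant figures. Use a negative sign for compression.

-333 MPa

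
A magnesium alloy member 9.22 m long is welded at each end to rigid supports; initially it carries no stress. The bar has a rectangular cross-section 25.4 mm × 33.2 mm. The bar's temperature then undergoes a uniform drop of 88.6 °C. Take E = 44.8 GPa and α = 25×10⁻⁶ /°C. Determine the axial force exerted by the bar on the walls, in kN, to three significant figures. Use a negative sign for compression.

83.7 kN

Free thermal expansion αLΔT = 25e-6 · 9220 · -88.6 = -20.42 mm.
The walls impose strain ε = −(-20.42)/9220 = 2.2150e-03; σ = Eε = 44800 · 2.2150e-03 = 99.23 MPa.
Wall reaction R = σ·A = 99.23·843.3 = 83680 N = 83.68 kN.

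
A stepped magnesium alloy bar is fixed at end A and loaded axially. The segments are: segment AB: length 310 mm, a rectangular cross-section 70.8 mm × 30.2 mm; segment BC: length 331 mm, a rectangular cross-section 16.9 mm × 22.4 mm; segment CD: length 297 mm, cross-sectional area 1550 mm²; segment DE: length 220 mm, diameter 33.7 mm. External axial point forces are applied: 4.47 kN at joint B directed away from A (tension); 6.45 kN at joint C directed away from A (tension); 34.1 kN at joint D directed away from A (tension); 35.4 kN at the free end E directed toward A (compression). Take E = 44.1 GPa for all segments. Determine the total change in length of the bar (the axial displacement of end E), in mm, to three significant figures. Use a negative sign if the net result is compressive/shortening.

Internal axial forces (sectioning from the free end, tension +): N_DE = -35.4 kN, N_CD = -1.3 kN, N_BC = 5.15 kN, N_AB = 9.62 kN.
A_AB = 2138 mm².
A_BC = 378.6 mm².
A_DE = 892 mm².
δ_AB = 9620·310/(2138·44100) = 0.03163 mm
δ_BC = 5150·331/(378.6·44100) = 0.1021 mm
δ_CD = -1300·297/(1550·44100) = -0.005648 mm
δ_DE = -35400·220/(892·44100) = -0.198 mm
δ = Σδ_i = -0.0699 mm.

-0.0699 mm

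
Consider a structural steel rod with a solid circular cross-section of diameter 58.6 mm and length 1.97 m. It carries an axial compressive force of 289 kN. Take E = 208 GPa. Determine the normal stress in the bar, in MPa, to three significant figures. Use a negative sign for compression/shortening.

-107 MPa

A = 2697 mm².
σ = N/A = -289000/2697 = -107.2 MPa.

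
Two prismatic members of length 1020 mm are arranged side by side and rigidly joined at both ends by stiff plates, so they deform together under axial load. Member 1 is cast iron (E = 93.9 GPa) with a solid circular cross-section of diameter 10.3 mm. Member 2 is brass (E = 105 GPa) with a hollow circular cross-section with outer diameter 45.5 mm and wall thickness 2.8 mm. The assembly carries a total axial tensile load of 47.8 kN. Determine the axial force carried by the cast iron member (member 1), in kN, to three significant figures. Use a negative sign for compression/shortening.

A_1 = 83.32 mm².
A_2 = 375.6 mm².
Equal strain + equilibrium ⇒ each member carries load in proportion to AE: A₁E₁ = 7824000 N, A₂E₂ = 39440000 N, ΣAE = 47260000 N.
F₁ = P·A₁E₁/ΣAE = 47800·7824000/47260000 = 7913 N.

7.91 kN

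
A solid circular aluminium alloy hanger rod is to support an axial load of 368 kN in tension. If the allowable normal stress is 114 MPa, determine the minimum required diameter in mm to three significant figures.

Required area A ≥ P/σ_allow = 368000/114 = 3228 mm².
For a solid circular section, d ≥ √(4A/π) = 64.11 mm.

64.1 mm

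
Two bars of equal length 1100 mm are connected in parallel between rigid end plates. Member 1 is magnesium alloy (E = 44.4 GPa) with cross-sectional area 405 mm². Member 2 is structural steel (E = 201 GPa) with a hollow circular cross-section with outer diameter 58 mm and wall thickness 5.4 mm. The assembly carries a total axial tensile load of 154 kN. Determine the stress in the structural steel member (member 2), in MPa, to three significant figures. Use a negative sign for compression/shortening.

157 MPa

A_2 = 892.3 mm².
Equal strain + equilibrium ⇒ each member carries load in proportion to AE: A₁E₁ = 17980000 N, A₂E₂ = 179400000 N, ΣAE = 197300000 N.
σ₂ = P·E₂/ΣAE = 154000·201000/197300000 = 156.9 MPa.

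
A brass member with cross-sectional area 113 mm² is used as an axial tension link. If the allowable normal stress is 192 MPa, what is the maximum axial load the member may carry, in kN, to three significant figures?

21.7 kN

P_max = σ_allow · A = 192 · 113 = 21700 N = 21.7 kN.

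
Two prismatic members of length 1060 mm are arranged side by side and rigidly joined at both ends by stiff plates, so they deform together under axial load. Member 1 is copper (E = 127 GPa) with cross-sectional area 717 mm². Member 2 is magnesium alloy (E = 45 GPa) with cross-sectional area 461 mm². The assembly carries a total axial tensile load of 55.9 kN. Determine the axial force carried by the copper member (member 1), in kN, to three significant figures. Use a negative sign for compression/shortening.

45.5 kN

Equal strain + equilibrium ⇒ each member carries load in proportion to AE: A₁E₁ = 91060000 N, A₂E₂ = 20740000 N, ΣAE = 111800000 N.
F₁ = P·A₁E₁/ΣAE = 55900·91060000/111800000 = 45530 N.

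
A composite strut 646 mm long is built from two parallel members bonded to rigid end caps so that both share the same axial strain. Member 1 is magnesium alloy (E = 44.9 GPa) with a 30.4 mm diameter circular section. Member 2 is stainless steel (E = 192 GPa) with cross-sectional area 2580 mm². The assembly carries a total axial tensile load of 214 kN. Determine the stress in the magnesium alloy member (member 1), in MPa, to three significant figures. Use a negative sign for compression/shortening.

A_1 = 725.8 mm².
Equal strain + equilibrium ⇒ each member carries load in proportion to AE: A₁E₁ = 32590000 N, A₂E₂ = 495400000 N, ΣAE = 527900000 N.
σ₁ = P·E₁/ΣAE = 214000·44900/527900000 = 18.2 MPa.

18.2 MPa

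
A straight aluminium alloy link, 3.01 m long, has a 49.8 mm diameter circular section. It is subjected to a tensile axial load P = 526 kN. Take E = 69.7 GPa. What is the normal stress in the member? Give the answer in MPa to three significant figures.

A = 1948 mm².
σ = N/A = 526000/1948 = 270 MPa.

270 MPa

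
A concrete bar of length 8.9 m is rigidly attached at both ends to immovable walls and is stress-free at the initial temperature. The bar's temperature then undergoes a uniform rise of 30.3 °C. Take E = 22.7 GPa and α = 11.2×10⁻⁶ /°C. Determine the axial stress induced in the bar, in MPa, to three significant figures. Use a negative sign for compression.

-7.70 MPa

Free thermal expansion αLΔT = 11.2e-6 · 8900 · 30.3 = 3.02 mm.
The walls impose strain ε = −(3.02)/8900 = -3.3936e-04; σ = Eε = 22700 · -3.3936e-04 = -7.703 MPa.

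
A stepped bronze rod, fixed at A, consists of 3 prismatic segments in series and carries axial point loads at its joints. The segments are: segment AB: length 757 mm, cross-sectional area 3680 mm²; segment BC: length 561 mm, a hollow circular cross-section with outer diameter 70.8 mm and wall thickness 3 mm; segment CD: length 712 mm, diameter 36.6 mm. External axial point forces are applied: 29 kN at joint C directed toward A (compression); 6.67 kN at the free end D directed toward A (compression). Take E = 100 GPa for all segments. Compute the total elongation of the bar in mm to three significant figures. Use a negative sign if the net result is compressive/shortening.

Internal axial forces (sectioning from the free end, tension +): N_CD = -6.67 kN, N_BC = -35.67 kN, N_AB = -35.67 kN.
A_BC = 639 mm².
A_CD = 1052 mm².
δ_AB = -35670·757/(3680·100000) = -0.07338 mm
δ_BC = -35670·561/(639·100000) = -0.3132 mm
δ_CD = -6670·712/(1052·100000) = -0.04514 mm
δ = Σδ_i = -0.4317 mm.

-0.432 mm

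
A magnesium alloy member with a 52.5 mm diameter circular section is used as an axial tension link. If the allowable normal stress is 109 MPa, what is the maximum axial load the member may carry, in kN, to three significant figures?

A = 2165 mm².
P_max = σ_allow · A = 109 · 2165 = 236000 N = 236 kN.

236 kN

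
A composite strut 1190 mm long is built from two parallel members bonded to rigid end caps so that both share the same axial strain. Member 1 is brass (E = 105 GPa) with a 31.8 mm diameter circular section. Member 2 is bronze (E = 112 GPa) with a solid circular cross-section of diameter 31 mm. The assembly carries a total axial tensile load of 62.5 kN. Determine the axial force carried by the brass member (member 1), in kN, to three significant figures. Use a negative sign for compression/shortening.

31.0 kN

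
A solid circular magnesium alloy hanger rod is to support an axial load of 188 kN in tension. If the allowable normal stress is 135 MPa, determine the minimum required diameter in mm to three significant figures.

Required area A ≥ P/σ_allow = 188000/135 = 1393 mm².
For a solid circular section, d ≥ √(4A/π) = 42.11 mm.

42.1 mm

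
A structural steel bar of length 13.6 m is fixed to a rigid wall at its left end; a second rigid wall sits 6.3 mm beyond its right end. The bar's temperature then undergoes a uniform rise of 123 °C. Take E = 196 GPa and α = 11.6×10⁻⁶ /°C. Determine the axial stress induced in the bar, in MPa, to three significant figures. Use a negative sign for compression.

-189 MPa

Free thermal expansion αLΔT = 11.6e-6 · 13600 · 123 = 19.4 mm.
The walls engage after the gap closes; constrained expansion = 19.4 − 6.3 = 13.1 mm.
The walls impose strain ε = −(13.1)/13600 = -9.6356e-04; σ = Eε = 196000 · -9.6356e-04 = -188.9 MPa.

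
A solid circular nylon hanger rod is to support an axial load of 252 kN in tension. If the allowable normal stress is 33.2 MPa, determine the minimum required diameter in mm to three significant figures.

Required area A ≥ P/σ_allow = 252000/33.2 = 7590 mm².
For a solid circular section, d ≥ √(4A/π) = 98.31 mm.

98.3 mm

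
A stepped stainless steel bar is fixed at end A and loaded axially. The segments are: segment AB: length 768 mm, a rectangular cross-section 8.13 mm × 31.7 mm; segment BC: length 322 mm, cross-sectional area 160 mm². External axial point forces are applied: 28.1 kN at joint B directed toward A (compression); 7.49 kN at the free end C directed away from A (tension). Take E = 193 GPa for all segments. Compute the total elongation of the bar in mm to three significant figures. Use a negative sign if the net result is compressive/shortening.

Internal axial forces (sectioning from the free end, tension +): N_BC = 7.49 kN, N_AB = -20.61 kN.
A_AB = 257.7 mm².
δ_AB = -20610·768/(257.7·193000) = -0.3182 mm
δ_BC = 7490·322/(160·193000) = 0.0781 mm
δ = Σδ_i = -0.2401 mm.

-0.240 mm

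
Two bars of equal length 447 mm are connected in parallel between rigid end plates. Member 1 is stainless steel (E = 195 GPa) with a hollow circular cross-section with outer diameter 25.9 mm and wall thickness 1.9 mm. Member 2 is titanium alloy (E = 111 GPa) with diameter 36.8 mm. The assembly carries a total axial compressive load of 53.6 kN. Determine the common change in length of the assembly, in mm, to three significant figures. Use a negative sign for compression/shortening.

-0.164 mm

A_1 = 143.3 mm².
A_2 = 1064 mm².
Equal strain + equilibrium ⇒ each member carries load in proportion to AE: A₁E₁ = 27940000 N, A₂E₂ = 118100000 N, ΣAE = 146000000 N.
δ = PL/ΣAE = -53600·447/146000000 = -0.1641 mm.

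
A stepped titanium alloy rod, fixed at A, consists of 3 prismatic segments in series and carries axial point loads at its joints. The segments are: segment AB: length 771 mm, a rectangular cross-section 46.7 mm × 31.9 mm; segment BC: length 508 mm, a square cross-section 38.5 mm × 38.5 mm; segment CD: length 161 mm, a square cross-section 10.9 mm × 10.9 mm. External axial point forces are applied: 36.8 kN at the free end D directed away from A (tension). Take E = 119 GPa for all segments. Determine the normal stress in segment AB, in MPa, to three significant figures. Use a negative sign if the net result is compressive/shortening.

24.7 MPa

Internal axial forces (sectioning from the free end, tension +): N_CD = 36.8 kN, N_BC = 36.8 kN, N_AB = 36.8 kN.
A_AB = 1490 mm².
σ_AB = N_AB/A_AB = 36800/1490 = 24.7 MPa.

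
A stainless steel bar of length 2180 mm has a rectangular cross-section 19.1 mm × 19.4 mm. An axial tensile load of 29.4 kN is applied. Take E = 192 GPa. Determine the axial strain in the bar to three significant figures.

A = 370.5 mm².
σ = N/A = 79.34 MPa; ε = σ/E = 79.34/192000 = 4.132e-04.

4.13e-04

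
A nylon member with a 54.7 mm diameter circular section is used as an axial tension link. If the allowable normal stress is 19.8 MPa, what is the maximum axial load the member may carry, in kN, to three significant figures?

A = 2350 mm².
P_max = σ_allow · A = 19.8 · 2350 = 46530 N = 46.53 kN.

46.5 kN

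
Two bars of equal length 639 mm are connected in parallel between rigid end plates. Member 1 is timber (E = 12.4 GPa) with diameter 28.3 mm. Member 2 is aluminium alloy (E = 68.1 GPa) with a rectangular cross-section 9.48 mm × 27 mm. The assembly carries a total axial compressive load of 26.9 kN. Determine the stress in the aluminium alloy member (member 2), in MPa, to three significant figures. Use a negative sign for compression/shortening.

-72.6 MPa

A_1 = 629 mm².
A_2 = 256 mm².
Equal strain + equilibrium ⇒ each member carries load in proportion to AE: A₁E₁ = 7800000 N, A₂E₂ = 17430000 N, ΣAE = 25230000 N.
σ₂ = P·E₂/ΣAE = -26900·68100/25230000 = -72.61 MPa.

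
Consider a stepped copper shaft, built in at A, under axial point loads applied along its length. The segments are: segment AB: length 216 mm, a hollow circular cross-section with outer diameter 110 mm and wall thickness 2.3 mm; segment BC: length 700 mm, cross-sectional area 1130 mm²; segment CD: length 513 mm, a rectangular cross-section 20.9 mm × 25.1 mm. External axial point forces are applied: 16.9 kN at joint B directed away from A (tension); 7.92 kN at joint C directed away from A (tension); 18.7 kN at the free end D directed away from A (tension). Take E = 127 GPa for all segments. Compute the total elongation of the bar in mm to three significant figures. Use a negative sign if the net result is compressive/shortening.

0.369 mm

Internal axial forces (sectioning from the free end, tension +): N_CD = 18.7 kN, N_BC = 26.62 kN, N_AB = 43.52 kN.
A_AB = 778.2 mm².
A_CD = 524.6 mm².
δ_AB = 43520·216/(778.2·127000) = 0.09511 mm
δ_BC = 26620·700/(1130·127000) = 0.1298 mm
δ_CD = 18700·513/(524.6·127000) = 0.144 mm
δ = Σδ_i = 0.3689 mm.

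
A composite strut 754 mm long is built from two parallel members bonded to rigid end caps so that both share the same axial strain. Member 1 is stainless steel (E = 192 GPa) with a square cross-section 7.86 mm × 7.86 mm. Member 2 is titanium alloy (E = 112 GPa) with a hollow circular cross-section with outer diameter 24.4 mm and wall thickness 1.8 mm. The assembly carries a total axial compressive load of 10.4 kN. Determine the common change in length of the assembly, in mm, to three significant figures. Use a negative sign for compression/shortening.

-0.300 mm

A_1 = 61.78 mm².
A_2 = 127.8 mm².
Equal strain + equilibrium ⇒ each member carries load in proportion to AE: A₁E₁ = 11860000 N, A₂E₂ = 14310000 N, ΣAE = 26180000 N.
δ = PL/ΣAE = -10400·754/26180000 = -0.2996 mm.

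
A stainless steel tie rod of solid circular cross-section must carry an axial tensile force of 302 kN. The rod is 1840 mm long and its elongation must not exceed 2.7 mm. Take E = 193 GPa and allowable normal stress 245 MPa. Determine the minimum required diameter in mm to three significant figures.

Required area A ≥ P/σ_allow = 302000/245 = 1233 mm².
For a solid circular section, d ≥ √(4A/π) = 39.62 mm.
Elongation limit: A ≥ PL/(Eδ_allow) = 302000·1840/(193000·2.7) = 1066 mm² ⇒ d ≥ 36.85 mm.
The stress limit governs.

39.6 mm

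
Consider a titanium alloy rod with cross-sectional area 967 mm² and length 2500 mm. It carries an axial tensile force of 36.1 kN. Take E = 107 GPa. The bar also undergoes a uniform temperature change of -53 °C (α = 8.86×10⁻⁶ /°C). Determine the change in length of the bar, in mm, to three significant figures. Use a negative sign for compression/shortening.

δ_mech = NL/(AE) = 36100·2500/(967·107000) = 0.8722 mm.
δ_thermal = αLΔT = 8.86e-6·2500·-53 = -1.174 mm.
δ = δ_mech + δ_thermal = -0.3017 mm.

-0.302 mm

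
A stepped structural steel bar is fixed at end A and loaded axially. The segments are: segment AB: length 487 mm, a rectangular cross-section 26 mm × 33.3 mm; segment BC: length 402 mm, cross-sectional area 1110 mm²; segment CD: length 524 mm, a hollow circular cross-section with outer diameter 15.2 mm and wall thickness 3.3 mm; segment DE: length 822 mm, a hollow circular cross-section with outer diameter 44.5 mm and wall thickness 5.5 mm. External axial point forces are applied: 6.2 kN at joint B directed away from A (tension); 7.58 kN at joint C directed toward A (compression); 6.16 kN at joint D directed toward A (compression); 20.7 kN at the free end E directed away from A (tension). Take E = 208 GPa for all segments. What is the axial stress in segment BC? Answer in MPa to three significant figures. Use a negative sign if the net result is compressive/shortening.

Internal axial forces (sectioning from the free end, tension +): N_DE = 20.7 kN, N_CD = 14.54 kN, N_BC = 6.96 kN, N_AB = 13.16 kN.
σ_BC = N_BC/A_BC = 6960/1110 = 6.27 MPa.

6.27 MPa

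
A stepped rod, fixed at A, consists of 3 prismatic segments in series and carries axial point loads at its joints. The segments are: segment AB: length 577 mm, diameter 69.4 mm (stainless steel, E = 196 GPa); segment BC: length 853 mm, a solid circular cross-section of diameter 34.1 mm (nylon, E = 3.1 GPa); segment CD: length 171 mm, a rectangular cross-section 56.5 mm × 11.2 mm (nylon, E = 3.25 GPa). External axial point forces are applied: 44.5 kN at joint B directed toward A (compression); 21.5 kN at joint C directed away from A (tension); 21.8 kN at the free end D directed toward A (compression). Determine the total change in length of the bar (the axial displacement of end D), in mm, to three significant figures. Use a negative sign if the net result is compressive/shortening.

-1.94 mm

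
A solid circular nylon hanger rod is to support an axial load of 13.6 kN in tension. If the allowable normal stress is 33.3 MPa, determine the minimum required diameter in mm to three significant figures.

22.8 mm

Required area A ≥ P/σ_allow = 13600/33.3 = 408.4 mm².
For a solid circular section, d ≥ √(4A/π) = 22.8 mm.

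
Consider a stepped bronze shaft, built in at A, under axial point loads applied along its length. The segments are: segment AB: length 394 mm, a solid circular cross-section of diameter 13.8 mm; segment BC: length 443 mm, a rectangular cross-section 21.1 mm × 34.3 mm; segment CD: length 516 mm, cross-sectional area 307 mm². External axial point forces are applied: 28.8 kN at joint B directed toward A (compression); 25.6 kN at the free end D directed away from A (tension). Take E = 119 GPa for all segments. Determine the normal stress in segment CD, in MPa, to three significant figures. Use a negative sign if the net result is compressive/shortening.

83.4 MPa

Internal axial forces (sectioning from the free end, tension +): N_CD = 25.6 kN, N_BC = 25.6 kN, N_AB = -3.2 kN.
σ_CD = N_CD/A_CD = 25600/307 = 83.39 MPa.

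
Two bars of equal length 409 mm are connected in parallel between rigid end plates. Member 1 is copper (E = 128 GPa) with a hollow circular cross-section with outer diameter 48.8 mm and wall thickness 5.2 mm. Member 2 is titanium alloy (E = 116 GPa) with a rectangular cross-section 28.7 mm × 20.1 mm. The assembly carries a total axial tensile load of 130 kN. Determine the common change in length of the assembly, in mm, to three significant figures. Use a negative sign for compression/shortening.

A_1 = 712.3 mm².
A_2 = 576.9 mm².
Equal strain + equilibrium ⇒ each member carries load in proportion to AE: A₁E₁ = 91170000 N, A₂E₂ = 66920000 N, ΣAE = 158100000 N.
δ = PL/ΣAE = 130000·409/158100000 = 0.3363 mm.

0.336 mm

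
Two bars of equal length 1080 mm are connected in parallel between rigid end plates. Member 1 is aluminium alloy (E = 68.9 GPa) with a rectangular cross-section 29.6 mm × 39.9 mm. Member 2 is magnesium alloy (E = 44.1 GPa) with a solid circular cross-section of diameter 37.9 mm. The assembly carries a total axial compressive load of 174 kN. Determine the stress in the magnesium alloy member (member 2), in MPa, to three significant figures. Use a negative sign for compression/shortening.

A_1 = 1181 mm².
A_2 = 1128 mm².
Equal strain + equilibrium ⇒ each member carries load in proportion to AE: A₁E₁ = 81370000 N, A₂E₂ = 49750000 N, ΣAE = 131100000 N.
σ₂ = P·E₂/ΣAE = -174000·44100/131100000 = -58.52 MPa.

-58.5 MPa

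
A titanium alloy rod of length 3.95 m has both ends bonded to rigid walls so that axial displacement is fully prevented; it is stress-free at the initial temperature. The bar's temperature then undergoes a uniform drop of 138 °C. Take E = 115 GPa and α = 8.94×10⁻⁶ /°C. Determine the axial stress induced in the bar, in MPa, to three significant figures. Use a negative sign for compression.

Free thermal expansion αLΔT = 8.94e-6 · 3950 · -138 = -4.873 mm.
The walls impose strain ε = −(-4.873)/3950 = 1.2337e-03; σ = Eε = 115000 · 1.2337e-03 = 141.9 MPa.

142 MPa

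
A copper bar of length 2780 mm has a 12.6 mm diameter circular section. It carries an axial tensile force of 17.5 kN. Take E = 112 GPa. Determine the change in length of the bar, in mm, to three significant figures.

3.48 mm

A = 124.7 mm².
δ_mech = NL/(AE) = 17500·2780/(124.7·112000) = 3.484 mm.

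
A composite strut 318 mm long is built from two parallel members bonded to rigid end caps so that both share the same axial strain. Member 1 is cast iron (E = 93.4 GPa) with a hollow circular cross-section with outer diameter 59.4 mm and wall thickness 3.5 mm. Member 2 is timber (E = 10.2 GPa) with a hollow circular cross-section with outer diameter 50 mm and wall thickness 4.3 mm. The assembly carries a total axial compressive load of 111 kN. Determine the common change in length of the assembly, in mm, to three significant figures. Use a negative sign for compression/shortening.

-0.554 mm

A_1 = 614.7 mm².
A_2 = 617.4 mm².
Equal strain + equilibrium ⇒ each member carries load in proportion to AE: A₁E₁ = 57410000 N, A₂E₂ = 6297000 N, ΣAE = 63710000 N.
δ = PL/ΣAE = -111000·318/63710000 = -0.5541 mm.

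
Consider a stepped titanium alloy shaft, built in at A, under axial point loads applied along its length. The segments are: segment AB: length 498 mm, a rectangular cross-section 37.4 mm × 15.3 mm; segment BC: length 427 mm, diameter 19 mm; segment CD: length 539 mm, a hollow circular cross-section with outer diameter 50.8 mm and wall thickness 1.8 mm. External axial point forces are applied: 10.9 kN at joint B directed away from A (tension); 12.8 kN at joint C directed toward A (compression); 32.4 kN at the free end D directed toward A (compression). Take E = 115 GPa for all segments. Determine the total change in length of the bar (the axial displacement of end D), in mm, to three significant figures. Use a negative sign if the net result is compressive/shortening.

Internal axial forces (sectioning from the free end, tension +): N_CD = -32.4 kN, N_BC = -45.2 kN, N_AB = -34.3 kN.
A_AB = 572.2 mm².
A_BC = 283.5 mm².
A_CD = 277.1 mm².
δ_AB = -34300·498/(572.2·115000) = -0.2596 mm
δ_BC = -45200·427/(283.5·115000) = -0.5919 mm
δ_CD = -32400·539/(277.1·115000) = -0.548 mm
δ = Σδ_i = -1.4 mm.

-1.40 mm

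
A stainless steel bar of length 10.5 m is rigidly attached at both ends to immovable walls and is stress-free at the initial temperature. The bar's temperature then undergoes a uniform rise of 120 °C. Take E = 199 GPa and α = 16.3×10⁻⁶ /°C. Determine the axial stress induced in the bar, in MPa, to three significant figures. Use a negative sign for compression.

-389 MPa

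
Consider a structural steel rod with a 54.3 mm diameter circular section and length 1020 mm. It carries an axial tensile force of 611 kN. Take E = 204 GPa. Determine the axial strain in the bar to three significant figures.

A = 2316 mm².
σ = N/A = 263.8 MPa; ε = σ/E = 263.8/204000 = 1.293e-03.

0.00129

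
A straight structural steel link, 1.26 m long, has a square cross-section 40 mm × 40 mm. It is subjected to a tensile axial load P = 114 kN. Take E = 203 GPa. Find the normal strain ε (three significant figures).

A = 1600 mm².
σ = N/A = 71.25 MPa; ε = σ/E = 71.25/203000 = 3.510e-04.

3.51e-04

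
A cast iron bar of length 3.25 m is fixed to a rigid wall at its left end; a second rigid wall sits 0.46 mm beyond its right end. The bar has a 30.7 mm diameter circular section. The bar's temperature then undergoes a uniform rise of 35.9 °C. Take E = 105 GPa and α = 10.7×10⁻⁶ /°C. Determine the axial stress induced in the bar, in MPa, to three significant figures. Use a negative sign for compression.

Free thermal expansion αLΔT = 10.7e-6 · 3250 · 35.9 = 1.248 mm.
The walls engage after the gap closes; constrained expansion = 1.248 − 0.46 = 0.7884 mm.
The walls impose strain ε = −(0.7884)/3250 = -2.4259e-04; σ = Eε = 105000 · -2.4259e-04 = -25.47 MPa.

-25.5 MPa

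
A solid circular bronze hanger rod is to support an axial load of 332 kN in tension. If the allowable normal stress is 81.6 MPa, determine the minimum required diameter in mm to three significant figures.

72.0 mm

Required area A ≥ P/σ_allow = 332000/81.6 = 4069 mm².
For a solid circular section, d ≥ √(4A/π) = 71.97 mm.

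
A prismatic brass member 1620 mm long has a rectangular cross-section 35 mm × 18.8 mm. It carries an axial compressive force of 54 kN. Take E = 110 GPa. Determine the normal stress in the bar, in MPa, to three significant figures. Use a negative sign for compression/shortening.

A = 658 mm².
σ = N/A = -54000/658 = -82.07 MPa.

-82.1 MPa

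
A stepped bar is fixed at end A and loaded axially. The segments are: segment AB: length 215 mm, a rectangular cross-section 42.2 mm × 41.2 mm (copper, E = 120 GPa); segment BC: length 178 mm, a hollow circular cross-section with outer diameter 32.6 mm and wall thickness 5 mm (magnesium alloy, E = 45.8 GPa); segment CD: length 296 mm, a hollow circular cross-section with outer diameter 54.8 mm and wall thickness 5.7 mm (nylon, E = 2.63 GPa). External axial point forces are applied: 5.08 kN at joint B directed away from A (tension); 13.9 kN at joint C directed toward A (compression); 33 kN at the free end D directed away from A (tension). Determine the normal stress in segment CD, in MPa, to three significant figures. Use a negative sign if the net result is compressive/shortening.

Internal axial forces (sectioning from the free end, tension +): N_CD = 33 kN, N_BC = 19.1 kN, N_AB = 24.18 kN.
A_CD = 879.2 mm².
σ_CD = N_CD/A_CD = 33000/879.2 = 37.53 MPa.

37.5 MPa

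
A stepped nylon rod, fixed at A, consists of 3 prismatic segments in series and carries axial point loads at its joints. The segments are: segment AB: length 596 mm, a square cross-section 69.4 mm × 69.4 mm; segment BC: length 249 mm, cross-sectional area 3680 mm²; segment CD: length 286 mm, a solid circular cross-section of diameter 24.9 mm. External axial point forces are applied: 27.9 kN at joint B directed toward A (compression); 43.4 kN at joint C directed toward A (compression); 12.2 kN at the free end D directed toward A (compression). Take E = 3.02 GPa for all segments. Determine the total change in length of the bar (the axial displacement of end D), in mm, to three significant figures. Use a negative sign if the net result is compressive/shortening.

-7.04 mm

Internal axial forces (sectioning from the free end, tension +): N_CD = -12.2 kN, N_BC = -55.6 kN, N_AB = -83.5 kN.
A_AB = 4816 mm².
A_CD = 487 mm².
δ_AB = -83500·596/(4816·3020) = -3.421 mm
δ_BC = -55600·249/(3680·3020) = -1.246 mm
δ_CD = -12200·286/(487·3020) = -2.373 mm
δ = Σδ_i = -7.04 mm.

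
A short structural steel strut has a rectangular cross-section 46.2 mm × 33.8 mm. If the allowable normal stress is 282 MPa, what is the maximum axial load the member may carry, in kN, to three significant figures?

A = 1562 mm².
P_max = σ_allow · A = 282 · 1562 = 440400 N = 440.4 kN.

440 kN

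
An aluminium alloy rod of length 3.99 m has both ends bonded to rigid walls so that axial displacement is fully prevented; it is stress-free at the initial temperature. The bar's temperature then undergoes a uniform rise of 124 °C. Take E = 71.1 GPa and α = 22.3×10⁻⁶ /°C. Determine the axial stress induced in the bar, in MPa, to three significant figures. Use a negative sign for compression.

Free thermal expansion αLΔT = 22.3e-6 · 3990 · 124 = 11.03 mm.
The walls impose strain ε = −(11.03)/3990 = -2.7652e-03; σ = Eε = 71100 · -2.7652e-03 = -196.6 MPa.

-197 MPa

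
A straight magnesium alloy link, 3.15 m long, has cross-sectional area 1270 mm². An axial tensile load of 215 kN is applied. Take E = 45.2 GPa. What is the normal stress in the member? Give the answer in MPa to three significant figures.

169 MPa

σ = N/A = 215000/1270 = 169.3 MPa.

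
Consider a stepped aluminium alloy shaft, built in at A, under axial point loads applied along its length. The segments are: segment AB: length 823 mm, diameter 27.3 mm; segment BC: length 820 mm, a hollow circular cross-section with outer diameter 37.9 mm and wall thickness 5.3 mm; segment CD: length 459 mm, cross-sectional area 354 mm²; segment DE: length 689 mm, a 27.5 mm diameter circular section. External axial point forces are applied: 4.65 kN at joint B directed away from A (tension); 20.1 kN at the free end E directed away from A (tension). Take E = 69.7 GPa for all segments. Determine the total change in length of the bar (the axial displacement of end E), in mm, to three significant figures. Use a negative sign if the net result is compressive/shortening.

Internal axial forces (sectioning from the free end, tension +): N_DE = 20.1 kN, N_CD = 20.1 kN, N_BC = 20.1 kN, N_AB = 24.75 kN.
A_AB = 585.3 mm².
A_BC = 542.8 mm².
A_DE = 594 mm².
δ_AB = 24750·823/(585.3·69700) = 0.4993 mm
δ_BC = 20100·820/(542.8·69700) = 0.4356 mm
δ_CD = 20100·459/(354·69700) = 0.3739 mm
δ_DE = 20100·689/(594·69700) = 0.3345 mm
δ = Σδ_i = 1.643 mm.

1.64 mm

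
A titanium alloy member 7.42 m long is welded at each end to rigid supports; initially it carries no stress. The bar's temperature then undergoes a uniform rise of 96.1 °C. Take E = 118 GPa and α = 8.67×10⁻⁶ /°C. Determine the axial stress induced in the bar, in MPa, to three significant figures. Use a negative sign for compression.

-98.3 MPa

Free thermal expansion αLΔT = 8.67e-6 · 7420 · 96.1 = 6.182 mm.
The walls impose strain ε = −(6.182)/7420 = -8.3319e-04; σ = Eε = 118000 · -8.3319e-04 = -98.32 MPa.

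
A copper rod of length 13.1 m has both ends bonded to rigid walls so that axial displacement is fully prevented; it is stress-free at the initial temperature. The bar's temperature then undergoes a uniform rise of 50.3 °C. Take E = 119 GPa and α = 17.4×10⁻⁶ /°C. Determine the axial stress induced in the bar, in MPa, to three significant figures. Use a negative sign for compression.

-104 MPa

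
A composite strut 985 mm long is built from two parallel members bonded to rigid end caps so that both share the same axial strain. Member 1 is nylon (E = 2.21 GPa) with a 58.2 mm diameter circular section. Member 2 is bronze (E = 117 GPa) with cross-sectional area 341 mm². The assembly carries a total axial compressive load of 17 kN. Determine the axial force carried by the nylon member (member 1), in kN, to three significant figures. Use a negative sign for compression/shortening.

-2.18 kN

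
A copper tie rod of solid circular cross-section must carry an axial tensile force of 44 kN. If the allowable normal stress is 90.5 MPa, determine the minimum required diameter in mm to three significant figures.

Required area A ≥ P/σ_allow = 44000/90.5 = 486.2 mm².
For a solid circular section, d ≥ √(4A/π) = 24.88 mm.

24.9 mm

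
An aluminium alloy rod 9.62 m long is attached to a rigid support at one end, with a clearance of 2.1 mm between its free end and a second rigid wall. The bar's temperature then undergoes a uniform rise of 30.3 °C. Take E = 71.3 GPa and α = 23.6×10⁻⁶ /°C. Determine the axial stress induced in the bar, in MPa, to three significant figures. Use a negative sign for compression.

-35.4 MPa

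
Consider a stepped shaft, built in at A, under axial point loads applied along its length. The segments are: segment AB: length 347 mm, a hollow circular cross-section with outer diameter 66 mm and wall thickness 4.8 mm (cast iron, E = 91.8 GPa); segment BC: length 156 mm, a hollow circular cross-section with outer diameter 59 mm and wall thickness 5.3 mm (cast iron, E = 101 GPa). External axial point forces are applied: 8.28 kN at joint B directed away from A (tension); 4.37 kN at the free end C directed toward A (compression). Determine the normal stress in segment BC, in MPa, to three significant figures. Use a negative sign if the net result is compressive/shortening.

-4.89 MPa

Internal axial forces (sectioning from the free end, tension +): N_BC = -4.37 kN, N_AB = 3.91 kN.
A_BC = 894.1 mm².
σ_BC = N_BC/A_BC = -4370/894.1 = -4.887 MPa.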